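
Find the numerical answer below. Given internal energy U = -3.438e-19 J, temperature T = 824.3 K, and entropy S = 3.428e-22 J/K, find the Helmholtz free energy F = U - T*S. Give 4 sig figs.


Step 1: T*S = 824.3 * 3.428e-22 = 2.826e-19 J
Step 2: F = U - T*S = -3.438e-19 - 2.826e-19
Step 3: F = -6.264e-19 J

-6.264e-19


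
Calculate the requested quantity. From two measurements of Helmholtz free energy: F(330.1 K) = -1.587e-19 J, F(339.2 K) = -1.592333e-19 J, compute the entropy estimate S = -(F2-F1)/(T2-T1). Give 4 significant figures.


Step 1: dF = F2 - F1 = -1.592333e-19 - (-1.587e-19) = -5.333e-22 J
Step 2: dT = T2 - T1 = 339.2 - 330.1 = 9.1 K
Step 3: S = -dF/dT = -(-5.333e-22)/9.1 = 5.86e-23 J/K

5.86e-23


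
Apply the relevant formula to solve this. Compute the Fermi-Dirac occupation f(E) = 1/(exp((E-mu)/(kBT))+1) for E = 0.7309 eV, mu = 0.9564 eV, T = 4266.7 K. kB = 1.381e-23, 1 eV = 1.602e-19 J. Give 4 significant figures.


Step 1: (E - mu) = 0.7309 - 0.9564 = -0.2255 eV
Step 2: Convert: (E-mu)*eV = -3.613e-20 J
Step 3: x = (E-mu)*eV/(kB*T) = -0.6131
Step 4: f = 1/(exp(-0.6131)+1) = 0.6486

0.6486


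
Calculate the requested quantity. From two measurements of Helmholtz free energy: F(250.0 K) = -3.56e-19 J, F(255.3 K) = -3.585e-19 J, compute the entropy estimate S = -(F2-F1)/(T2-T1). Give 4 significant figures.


Step 1: dF = F2 - F1 = -3.585e-19 - (-3.56e-19) = -2.5e-21 J
Step 2: dT = T2 - T1 = 255.3 - 250.0 = 5.3 K
Step 3: S = -dF/dT = -(-2.5e-21)/5.3 = 4.717e-22 J/K

4.717e-22


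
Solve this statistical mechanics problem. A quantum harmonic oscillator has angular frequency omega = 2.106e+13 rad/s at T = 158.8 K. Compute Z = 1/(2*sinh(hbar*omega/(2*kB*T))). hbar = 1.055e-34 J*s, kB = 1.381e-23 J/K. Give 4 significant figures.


Step 1: Compute x = hbar*omega/(kB*T) = 1.055e-34*2.106e+13/(1.381e-23*158.8) = 1.013
Step 2: x/2 = 0.5066
Step 3: sinh(x/2) = 0.5285
Step 4: Z = 1/(2*0.5285) = 0.9461

0.9461


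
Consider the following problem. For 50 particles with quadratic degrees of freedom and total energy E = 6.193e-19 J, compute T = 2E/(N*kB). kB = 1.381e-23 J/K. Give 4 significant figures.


Step 1: Numerator = 2*E = 2*6.193e-19 = 1.239e-18 J
Step 2: Denominator = N*kB = 50*1.381e-23 = 6.905e-22
Step 3: T = 1.239e-18 / 6.905e-22 = 1794 K

1794


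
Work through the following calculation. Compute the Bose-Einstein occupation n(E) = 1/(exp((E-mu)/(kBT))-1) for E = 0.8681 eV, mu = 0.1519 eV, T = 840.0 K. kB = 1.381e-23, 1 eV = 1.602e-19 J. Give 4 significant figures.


Step 1: (E - mu) = 0.7162 eV
Step 2: x = (E-mu)*eV/(kB*T) = 0.7162*1.602e-19/(1.381e-23*840.0) = 9.891
Step 3: exp(x) = 1.974e+04
Step 4: n = 1/(exp(x)-1) = 5.065e-05

5.065e-05


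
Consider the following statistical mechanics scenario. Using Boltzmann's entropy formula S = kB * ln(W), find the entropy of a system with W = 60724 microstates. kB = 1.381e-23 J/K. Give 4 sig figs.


Step 1: ln(W) = ln(60724) = 11.01
Step 2: S = kB * ln(W) = 1.381e-23 * 11.01
Step 3: S = 1.521e-22 J/K

1.521e-22


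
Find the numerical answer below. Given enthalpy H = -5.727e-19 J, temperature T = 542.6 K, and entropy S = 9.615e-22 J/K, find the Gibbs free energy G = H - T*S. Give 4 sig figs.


Step 1: T*S = 542.6 * 9.615e-22 = 5.217e-19 J
Step 2: G = H - T*S = -5.727e-19 - 5.217e-19
Step 3: G = -1.094e-18 J

-1.094e-18


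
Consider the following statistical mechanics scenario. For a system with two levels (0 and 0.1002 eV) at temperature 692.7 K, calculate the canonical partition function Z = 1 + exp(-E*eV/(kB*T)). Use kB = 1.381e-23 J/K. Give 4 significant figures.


Step 1: Compute beta*E = E*eV/(kB*T) = 0.1002*1.602e-19/(1.381e-23*692.7) = 1.678
Step 2: exp(-beta*E) = exp(-1.678) = 0.1867
Step 3: Z = 1 + 0.1867 = 1.187

1.187


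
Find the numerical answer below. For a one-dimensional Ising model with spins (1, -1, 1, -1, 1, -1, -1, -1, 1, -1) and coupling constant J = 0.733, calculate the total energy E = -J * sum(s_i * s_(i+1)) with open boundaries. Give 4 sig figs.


Step 1: Nearest-neighbor products: -1, -1, -1, -1, -1, 1, 1, -1, -1
Step 2: Sum of products = -5
Step 3: E = -0.733 * -5 = 3.665

3.665


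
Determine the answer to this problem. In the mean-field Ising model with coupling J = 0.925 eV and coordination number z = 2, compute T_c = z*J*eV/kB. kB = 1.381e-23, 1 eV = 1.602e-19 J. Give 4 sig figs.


Step 1: z*J = 2*0.925 = 1.85 eV
Step 2: Convert to Joules: 1.85*1.602e-19 = 2.964e-19 J
Step 3: T_c = 2.964e-19 / 1.381e-23 = 2.146e+04 K

2.146e+04


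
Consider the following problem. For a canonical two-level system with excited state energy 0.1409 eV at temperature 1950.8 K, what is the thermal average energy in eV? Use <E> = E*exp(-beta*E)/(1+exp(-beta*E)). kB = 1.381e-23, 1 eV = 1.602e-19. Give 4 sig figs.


Step 1: beta*E = 0.1409*1.602e-19/(1.381e-23*1950.8) = 0.8379
Step 2: exp(-beta*E) = 0.4326
Step 3: <E> = 0.1409*0.4326/(1+0.4326) = 0.04255 eV

0.04255


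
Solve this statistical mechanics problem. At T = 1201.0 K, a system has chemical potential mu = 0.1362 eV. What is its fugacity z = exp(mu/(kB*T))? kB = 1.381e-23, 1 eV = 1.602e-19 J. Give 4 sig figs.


Step 1: Convert mu to Joules: 0.1362*1.602e-19 = 2.182e-20 J
Step 2: kB*T = 1.381e-23*1201.0 = 1.659e-20 J
Step 3: mu/(kB*T) = 1.316
Step 4: z = exp(1.316) = 3.727

3.727


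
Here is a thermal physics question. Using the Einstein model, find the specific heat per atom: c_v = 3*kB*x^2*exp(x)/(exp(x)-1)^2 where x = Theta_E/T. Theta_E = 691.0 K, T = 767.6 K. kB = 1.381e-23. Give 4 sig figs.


Step 1: x = Theta_E/T = 691.0/767.6 = 0.9002
Step 2: x^2 = 0.8104
Step 3: exp(x) = 2.46
Step 4: c_v = 3*1.381e-23*0.8104*2.46/(2.46-1)^2 = 3.874e-23

3.874e-23


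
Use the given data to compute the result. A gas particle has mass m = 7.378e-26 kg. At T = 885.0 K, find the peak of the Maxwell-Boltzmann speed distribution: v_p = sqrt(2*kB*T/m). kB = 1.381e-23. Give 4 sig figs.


Step 1: Numerator = 2*kB*T = 2*1.381e-23*885.0 = 2.444e-20
Step 2: Ratio = 2.444e-20 / 7.378e-26 = 3.313e+05
Step 3: v_p = sqrt(3.313e+05) = 575.6 m/s

575.6


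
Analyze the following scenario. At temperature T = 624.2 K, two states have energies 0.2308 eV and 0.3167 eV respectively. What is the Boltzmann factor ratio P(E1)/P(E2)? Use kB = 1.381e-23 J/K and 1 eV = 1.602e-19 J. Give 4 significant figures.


Step 1: Compute energy difference dE = E1 - E2 = 0.2308 - 0.3167 = -0.0859 eV
Step 2: Convert to Joules: dE_J = -0.0859 * 1.602e-19 = -1.376e-20 J
Step 3: Compute exponent = -dE_J / (kB * T) = -(-1.376e-20) / (1.381e-23 * 624.2) = 1.596
Step 4: P(E1)/P(E2) = exp(1.596) = 4.935

4.935


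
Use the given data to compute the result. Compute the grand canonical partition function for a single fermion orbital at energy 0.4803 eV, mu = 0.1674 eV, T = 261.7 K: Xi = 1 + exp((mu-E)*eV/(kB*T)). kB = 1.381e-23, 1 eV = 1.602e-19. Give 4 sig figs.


Step 1: (mu - E) = 0.1674 - 0.4803 = -0.3129 eV
Step 2: x = (mu-E)*eV/(kB*T) = -0.3129*1.602e-19/(1.381e-23*261.7) = -13.87
Step 3: exp(x) = 9.471e-07
Step 4: Xi = 1 + 9.471e-07 = 1

1


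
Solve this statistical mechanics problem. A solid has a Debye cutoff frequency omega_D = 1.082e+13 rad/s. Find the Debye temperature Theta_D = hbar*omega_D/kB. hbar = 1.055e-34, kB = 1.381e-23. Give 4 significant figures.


Step 1: hbar*omega_D = 1.055e-34 * 1.082e+13 = 1.142e-21 J
Step 2: Theta_D = 1.142e-21 / 1.381e-23
Step 3: Theta_D = 82.66 K

82.66


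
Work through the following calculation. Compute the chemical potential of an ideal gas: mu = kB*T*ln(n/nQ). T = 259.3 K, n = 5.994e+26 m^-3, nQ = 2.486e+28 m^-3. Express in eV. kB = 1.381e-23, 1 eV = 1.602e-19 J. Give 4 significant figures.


Step 1: n/nQ = 5.994e+26/2.486e+28 = 0.02411
Step 2: ln(n/nQ) = -3.725
Step 3: mu = kB*T*ln(n/nQ) = 3.581e-21*-3.725 = -1.334e-20 J
Step 4: Convert to eV: -1.334e-20/1.602e-19 = -0.08327 eV

-0.08327


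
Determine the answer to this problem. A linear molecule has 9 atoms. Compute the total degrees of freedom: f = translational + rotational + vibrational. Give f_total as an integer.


Step 1: Translational DOF = 3
Step 2: Rotational DOF (linear) = 2
Step 3: Vibrational DOF = 3*9 - 5 = 22
Step 4: Total = 3 + 2 + 22 = 27

27


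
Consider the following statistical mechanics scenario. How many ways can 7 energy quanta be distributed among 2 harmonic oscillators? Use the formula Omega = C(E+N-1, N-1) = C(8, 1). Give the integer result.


Step 1: Use binomial coefficient C(8, 1)
Step 2: Numerator = 8! / 7!
Step 3: Denominator = 1!
Step 4: Omega = 8

8


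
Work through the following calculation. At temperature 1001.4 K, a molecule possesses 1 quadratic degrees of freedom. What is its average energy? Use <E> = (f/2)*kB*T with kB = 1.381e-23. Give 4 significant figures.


Step 1: f/2 = 1/2 = 0.5
Step 2: kB*T = 1.381e-23 * 1001.4 = 1.383e-20
Step 3: <E> = 0.5 * 1.383e-20 = 6.915e-21 J

6.915e-21


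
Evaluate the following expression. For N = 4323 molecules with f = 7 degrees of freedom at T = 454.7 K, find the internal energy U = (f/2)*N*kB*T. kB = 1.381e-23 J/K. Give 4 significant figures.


Step 1: f/2 = 7/2 = 3.5
Step 2: N*kB*T = 4323*1.381e-23*454.7 = 2.715e-17
Step 3: U = 3.5 * 2.715e-17 = 9.501e-17 J

9.501e-17


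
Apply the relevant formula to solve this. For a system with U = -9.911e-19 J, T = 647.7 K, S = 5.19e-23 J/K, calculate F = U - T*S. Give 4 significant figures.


Step 1: T*S = 647.7 * 5.19e-23 = 3.362e-20 J
Step 2: F = U - T*S = -9.911e-19 - 3.362e-20
Step 3: F = -1.025e-18 J

-1.025e-18


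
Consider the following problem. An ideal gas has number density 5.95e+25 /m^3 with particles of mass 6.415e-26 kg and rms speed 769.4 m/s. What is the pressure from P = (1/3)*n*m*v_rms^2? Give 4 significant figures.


Step 1: v_rms^2 = 769.4^2 = 5.92e+05
Step 2: n*m = 5.95e+25*6.415e-26 = 3.817
Step 3: P = (1/3)*3.817*5.92e+05 = 7.532e+05 Pa

7.532e+05


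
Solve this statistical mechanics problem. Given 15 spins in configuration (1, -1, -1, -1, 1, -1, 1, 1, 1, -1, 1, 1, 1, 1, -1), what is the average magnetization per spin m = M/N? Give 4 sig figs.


Step 1: Count up spins (+1): 9, down spins (-1): 6
Step 2: Total magnetization M = 9 - 6 = 3
Step 3: m = M/N = 3/15 = 0.2

0.2


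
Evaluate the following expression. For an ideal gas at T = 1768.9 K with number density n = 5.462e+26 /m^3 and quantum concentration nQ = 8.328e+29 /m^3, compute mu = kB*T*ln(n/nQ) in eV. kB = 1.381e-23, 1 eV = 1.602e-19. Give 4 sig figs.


Step 1: n/nQ = 5.462e+26/8.328e+29 = 0.0006559
Step 2: ln(n/nQ) = -7.33
Step 3: mu = kB*T*ln(n/nQ) = 2.443e-20*-7.33 = -1.791e-19 J
Step 4: Convert to eV: -1.791e-19/1.602e-19 = -1.118 eV

-1.118


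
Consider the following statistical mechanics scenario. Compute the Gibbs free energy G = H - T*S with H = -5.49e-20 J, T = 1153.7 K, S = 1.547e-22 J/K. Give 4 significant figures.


Step 1: T*S = 1153.7 * 1.547e-22 = 1.785e-19 J
Step 2: G = H - T*S = -5.49e-20 - 1.785e-19
Step 3: G = -2.334e-19 J

-2.334e-19


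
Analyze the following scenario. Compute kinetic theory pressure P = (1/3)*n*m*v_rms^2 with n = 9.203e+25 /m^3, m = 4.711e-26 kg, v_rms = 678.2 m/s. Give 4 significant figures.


Step 1: v_rms^2 = 678.2^2 = 4.6e+05
Step 2: n*m = 9.203e+25*4.711e-26 = 4.336
Step 3: P = (1/3)*4.336*4.6e+05 = 6.647e+05 Pa

6.647e+05


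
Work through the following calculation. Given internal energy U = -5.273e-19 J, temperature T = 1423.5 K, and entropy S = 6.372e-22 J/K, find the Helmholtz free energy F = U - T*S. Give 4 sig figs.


Step 1: T*S = 1423.5 * 6.372e-22 = 9.071e-19 J
Step 2: F = U - T*S = -5.273e-19 - 9.071e-19
Step 3: F = -1.434e-18 J

-1.434e-18


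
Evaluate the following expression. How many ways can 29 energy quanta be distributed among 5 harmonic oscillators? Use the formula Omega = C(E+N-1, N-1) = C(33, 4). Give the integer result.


Step 1: Use binomial coefficient C(33, 4)
Step 2: Numerator = 33! / 29!
Step 3: Denominator = 4!
Step 4: Omega = 40920

40920


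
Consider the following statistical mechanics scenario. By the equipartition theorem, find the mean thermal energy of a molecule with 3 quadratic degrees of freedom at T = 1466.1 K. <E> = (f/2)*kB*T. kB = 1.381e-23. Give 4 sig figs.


Step 1: f/2 = 3/2 = 1.5
Step 2: kB*T = 1.381e-23 * 1466.1 = 2.025e-20
Step 3: <E> = 1.5 * 2.025e-20 = 3.037e-20 J

3.037e-20


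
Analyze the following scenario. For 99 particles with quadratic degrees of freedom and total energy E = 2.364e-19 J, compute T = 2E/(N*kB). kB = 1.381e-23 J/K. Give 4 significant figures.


Step 1: Numerator = 2*E = 2*2.364e-19 = 4.728e-19 J
Step 2: Denominator = N*kB = 99*1.381e-23 = 1.367e-21
Step 3: T = 4.728e-19 / 1.367e-21 = 345.8 K

345.8


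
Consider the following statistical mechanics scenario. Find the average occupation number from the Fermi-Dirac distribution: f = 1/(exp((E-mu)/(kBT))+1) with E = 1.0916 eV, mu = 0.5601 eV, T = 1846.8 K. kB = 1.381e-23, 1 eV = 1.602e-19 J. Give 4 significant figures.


Step 1: (E - mu) = 1.0916 - 0.5601 = 0.5315 eV
Step 2: Convert: (E-mu)*eV = 8.515e-20 J
Step 3: x = (E-mu)*eV/(kB*T) = 3.339
Step 4: f = 1/(exp(3.339)+1) = 0.03427

0.03427


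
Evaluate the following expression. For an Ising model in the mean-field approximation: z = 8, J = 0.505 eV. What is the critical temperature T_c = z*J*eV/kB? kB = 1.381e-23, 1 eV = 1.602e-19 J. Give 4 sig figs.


Step 1: z*J = 8*0.505 = 4.04 eV
Step 2: Convert to Joules: 4.04*1.602e-19 = 6.472e-19 J
Step 3: T_c = 6.472e-19 / 1.381e-23 = 4.687e+04 K

4.687e+04


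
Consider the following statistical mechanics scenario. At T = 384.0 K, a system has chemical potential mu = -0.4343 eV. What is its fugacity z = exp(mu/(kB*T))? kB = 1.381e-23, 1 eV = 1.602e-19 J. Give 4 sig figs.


Step 1: Convert mu to Joules: -0.4343*1.602e-19 = -6.957e-20 J
Step 2: kB*T = 1.381e-23*384.0 = 5.303e-21 J
Step 3: mu/(kB*T) = -13.12
Step 4: z = exp(-13.12) = 2.005e-06

2.005e-06


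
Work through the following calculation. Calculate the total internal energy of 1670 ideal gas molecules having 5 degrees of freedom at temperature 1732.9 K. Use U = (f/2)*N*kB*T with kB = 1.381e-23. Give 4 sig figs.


Step 1: f/2 = 5/2 = 2.5
Step 2: N*kB*T = 1670*1.381e-23*1732.9 = 3.997e-17
Step 3: U = 2.5 * 3.997e-17 = 9.991e-17 J

9.991e-17


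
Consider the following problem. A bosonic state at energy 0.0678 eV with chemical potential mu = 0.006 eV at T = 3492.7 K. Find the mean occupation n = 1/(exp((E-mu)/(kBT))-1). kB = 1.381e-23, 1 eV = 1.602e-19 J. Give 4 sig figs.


Step 1: (E - mu) = 0.0618 eV
Step 2: x = (E-mu)*eV/(kB*T) = 0.0618*1.602e-19/(1.381e-23*3492.7) = 0.2053
Step 3: exp(x) = 1.228
Step 4: n = 1/(exp(x)-1) = 4.389

4.389


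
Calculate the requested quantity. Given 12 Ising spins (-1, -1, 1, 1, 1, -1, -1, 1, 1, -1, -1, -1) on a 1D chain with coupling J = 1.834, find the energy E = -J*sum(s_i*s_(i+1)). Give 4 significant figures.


Step 1: Nearest-neighbor products: 1, -1, 1, 1, -1, 1, -1, 1, -1, 1, 1
Step 2: Sum of products = 3
Step 3: E = -1.834 * 3 = -5.502

-5.502


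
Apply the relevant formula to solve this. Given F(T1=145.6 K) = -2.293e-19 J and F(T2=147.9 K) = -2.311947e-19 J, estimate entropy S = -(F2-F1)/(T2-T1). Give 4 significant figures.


Step 1: dF = F2 - F1 = -2.311947e-19 - (-2.293e-19) = -1.8947e-21 J
Step 2: dT = T2 - T1 = 147.9 - 145.6 = 2.3 K
Step 3: S = -dF/dT = -(-1.8947e-21)/2.3 = 8.238e-22 J/K

8.238e-22


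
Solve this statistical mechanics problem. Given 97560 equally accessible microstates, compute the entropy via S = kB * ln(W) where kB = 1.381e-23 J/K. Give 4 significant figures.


Step 1: ln(W) = ln(97560) = 11.49
Step 2: S = kB * ln(W) = 1.381e-23 * 11.49
Step 3: S = 1.587e-22 J/K

1.587e-22


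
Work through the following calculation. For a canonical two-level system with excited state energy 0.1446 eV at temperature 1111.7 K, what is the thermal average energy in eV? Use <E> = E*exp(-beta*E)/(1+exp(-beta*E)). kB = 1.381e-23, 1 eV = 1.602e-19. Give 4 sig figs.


Step 1: beta*E = 0.1446*1.602e-19/(1.381e-23*1111.7) = 1.509
Step 2: exp(-beta*E) = 0.2212
Step 3: <E> = 0.1446*0.2212/(1+0.2212) = 0.02619 eV

0.02619


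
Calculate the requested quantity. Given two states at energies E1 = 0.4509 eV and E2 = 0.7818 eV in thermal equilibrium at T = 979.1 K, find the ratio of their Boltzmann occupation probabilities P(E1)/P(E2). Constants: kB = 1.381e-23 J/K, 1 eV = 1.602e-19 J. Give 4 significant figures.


Step 1: Compute energy difference dE = E1 - E2 = 0.4509 - 0.7818 = -0.3309 eV
Step 2: Convert to Joules: dE_J = -0.3309 * 1.602e-19 = -5.301e-20 J
Step 3: Compute exponent = -dE_J / (kB * T) = -(-5.301e-20) / (1.381e-23 * 979.1) = 3.92
Step 4: P(E1)/P(E2) = exp(3.92) = 50.42

50.42


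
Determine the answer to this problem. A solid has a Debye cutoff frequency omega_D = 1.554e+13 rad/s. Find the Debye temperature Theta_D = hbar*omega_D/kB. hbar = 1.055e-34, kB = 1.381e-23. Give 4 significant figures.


Step 1: hbar*omega_D = 1.055e-34 * 1.554e+13 = 1.639e-21 J
Step 2: Theta_D = 1.639e-21 / 1.381e-23
Step 3: Theta_D = 118.7 K

118.7


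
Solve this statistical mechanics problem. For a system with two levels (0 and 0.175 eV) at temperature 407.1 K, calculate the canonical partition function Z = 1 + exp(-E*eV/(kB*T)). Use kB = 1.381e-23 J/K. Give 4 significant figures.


Step 1: Compute beta*E = E*eV/(kB*T) = 0.175*1.602e-19/(1.381e-23*407.1) = 4.987
Step 2: exp(-beta*E) = exp(-4.987) = 0.006829
Step 3: Z = 1 + 0.006829 = 1.007

1.007


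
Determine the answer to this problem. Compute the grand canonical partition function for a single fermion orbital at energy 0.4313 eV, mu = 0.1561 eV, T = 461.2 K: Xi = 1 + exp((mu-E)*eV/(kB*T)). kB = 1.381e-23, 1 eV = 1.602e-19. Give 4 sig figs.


Step 1: (mu - E) = 0.1561 - 0.4313 = -0.2752 eV
Step 2: x = (mu-E)*eV/(kB*T) = -0.2752*1.602e-19/(1.381e-23*461.2) = -6.922
Step 3: exp(x) = 0.0009859
Step 4: Xi = 1 + 0.0009859 = 1.001

1.001


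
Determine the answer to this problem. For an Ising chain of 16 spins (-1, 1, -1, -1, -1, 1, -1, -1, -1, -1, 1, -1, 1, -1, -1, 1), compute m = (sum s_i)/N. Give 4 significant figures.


Step 1: Count up spins (+1): 5, down spins (-1): 11
Step 2: Total magnetization M = 5 - 11 = -6
Step 3: m = M/N = -6/16 = -0.375

-0.375


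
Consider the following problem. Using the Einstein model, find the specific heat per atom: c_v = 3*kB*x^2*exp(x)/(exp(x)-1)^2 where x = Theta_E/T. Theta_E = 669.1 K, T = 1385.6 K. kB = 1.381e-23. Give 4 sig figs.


Step 1: x = Theta_E/T = 669.1/1385.6 = 0.4829
Step 2: x^2 = 0.2332
Step 3: exp(x) = 1.621
Step 4: c_v = 3*1.381e-23*0.2332*1.621/(1.621-1)^2 = 4.063e-23

4.063e-23


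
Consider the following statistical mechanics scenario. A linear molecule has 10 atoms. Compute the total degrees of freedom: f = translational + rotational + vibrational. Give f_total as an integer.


Step 1: Translational DOF = 3
Step 2: Rotational DOF (linear) = 2
Step 3: Vibrational DOF = 3*10 - 5 = 25
Step 4: Total = 3 + 2 + 25 = 30

30


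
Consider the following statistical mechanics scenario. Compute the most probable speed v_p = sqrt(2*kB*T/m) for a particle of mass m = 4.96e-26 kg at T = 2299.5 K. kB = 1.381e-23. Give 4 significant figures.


Step 1: Numerator = 2*kB*T = 2*1.381e-23*2299.5 = 6.351e-20
Step 2: Ratio = 6.351e-20 / 4.96e-26 = 1.28e+06
Step 3: v_p = sqrt(1.28e+06) = 1132 m/s

1132


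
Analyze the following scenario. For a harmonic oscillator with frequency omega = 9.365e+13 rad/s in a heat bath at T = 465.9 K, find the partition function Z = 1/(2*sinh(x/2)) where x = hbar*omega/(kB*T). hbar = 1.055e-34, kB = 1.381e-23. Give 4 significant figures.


Step 1: Compute x = hbar*omega/(kB*T) = 1.055e-34*9.365e+13/(1.381e-23*465.9) = 1.536
Step 2: x/2 = 0.7678
Step 3: sinh(x/2) = 0.8455
Step 4: Z = 1/(2*0.8455) = 0.5914

0.5914


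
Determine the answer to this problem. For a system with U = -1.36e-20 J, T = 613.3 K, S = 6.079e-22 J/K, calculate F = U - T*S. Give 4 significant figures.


Step 1: T*S = 613.3 * 6.079e-22 = 3.728e-19 J
Step 2: F = U - T*S = -1.36e-20 - 3.728e-19
Step 3: F = -3.864e-19 J

-3.864e-19


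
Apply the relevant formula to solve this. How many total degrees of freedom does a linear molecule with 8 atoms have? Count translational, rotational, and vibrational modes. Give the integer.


Step 1: Translational DOF = 3
Step 2: Rotational DOF (linear) = 2
Step 3: Vibrational DOF = 3*8 - 5 = 19
Step 4: Total = 3 + 2 + 19 = 24

24


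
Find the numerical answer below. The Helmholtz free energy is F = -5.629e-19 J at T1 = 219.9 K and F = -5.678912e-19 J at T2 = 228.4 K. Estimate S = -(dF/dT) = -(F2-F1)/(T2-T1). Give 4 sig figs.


Step 1: dF = F2 - F1 = -5.678912e-19 - (-5.629e-19) = -4.9912e-21 J
Step 2: dT = T2 - T1 = 228.4 - 219.9 = 8.5 K
Step 3: S = -dF/dT = -(-4.9912e-21)/8.5 = 5.872e-22 J/K

5.872e-22


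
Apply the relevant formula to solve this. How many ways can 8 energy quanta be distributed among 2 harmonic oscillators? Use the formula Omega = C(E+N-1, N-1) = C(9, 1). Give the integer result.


Step 1: Use binomial coefficient C(9, 1)
Step 2: Numerator = 9! / 8!
Step 3: Denominator = 1!
Step 4: Omega = 9

9


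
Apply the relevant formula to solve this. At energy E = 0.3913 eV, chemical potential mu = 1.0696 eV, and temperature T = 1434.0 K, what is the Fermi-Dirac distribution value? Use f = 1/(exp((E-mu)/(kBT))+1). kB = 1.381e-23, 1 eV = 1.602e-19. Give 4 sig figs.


Step 1: (E - mu) = 0.3913 - 1.0696 = -0.6783 eV
Step 2: Convert: (E-mu)*eV = -1.087e-19 J
Step 3: x = (E-mu)*eV/(kB*T) = -5.487
Step 4: f = 1/(exp(-5.487)+1) = 0.9959

0.9959


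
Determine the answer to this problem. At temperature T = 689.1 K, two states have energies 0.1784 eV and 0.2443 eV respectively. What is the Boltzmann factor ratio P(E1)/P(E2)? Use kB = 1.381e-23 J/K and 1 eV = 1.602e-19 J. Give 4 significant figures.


Step 1: Compute energy difference dE = E1 - E2 = 0.1784 - 0.2443 = -0.0659 eV
Step 2: Convert to Joules: dE_J = -0.0659 * 1.602e-19 = -1.056e-20 J
Step 3: Compute exponent = -dE_J / (kB * T) = -(-1.056e-20) / (1.381e-23 * 689.1) = 1.109
Step 4: P(E1)/P(E2) = exp(1.109) = 3.032

3.032


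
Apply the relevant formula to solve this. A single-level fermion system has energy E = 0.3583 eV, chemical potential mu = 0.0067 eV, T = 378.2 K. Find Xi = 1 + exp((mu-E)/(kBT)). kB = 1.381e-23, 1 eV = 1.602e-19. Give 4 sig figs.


Step 1: (mu - E) = 0.0067 - 0.3583 = -0.3516 eV
Step 2: x = (mu-E)*eV/(kB*T) = -0.3516*1.602e-19/(1.381e-23*378.2) = -10.78
Step 3: exp(x) = 2.072e-05
Step 4: Xi = 1 + 2.072e-05 = 1

1


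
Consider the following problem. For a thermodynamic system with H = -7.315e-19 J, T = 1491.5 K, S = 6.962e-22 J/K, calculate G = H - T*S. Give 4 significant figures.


Step 1: T*S = 1491.5 * 6.962e-22 = 1.038e-18 J
Step 2: G = H - T*S = -7.315e-19 - 1.038e-18
Step 3: G = -1.77e-18 J

-1.77e-18


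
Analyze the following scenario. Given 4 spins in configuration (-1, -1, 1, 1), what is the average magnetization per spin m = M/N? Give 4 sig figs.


Step 1: Count up spins (+1): 2, down spins (-1): 2
Step 2: Total magnetization M = 2 - 2 = 0
Step 3: m = M/N = 0/4 = 0

0


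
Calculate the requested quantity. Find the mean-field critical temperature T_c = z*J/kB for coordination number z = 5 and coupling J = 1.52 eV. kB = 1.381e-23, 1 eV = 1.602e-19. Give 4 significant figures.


Step 1: z*J = 5*1.52 = 7.6 eV
Step 2: Convert to Joules: 7.6*1.602e-19 = 1.218e-18 J
Step 3: T_c = 1.218e-18 / 1.381e-23 = 8.816e+04 K

8.816e+04


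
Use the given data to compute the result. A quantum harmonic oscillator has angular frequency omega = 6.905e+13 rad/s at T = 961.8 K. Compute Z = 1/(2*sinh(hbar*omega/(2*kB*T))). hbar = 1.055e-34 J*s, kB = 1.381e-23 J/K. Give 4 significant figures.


Step 1: Compute x = hbar*omega/(kB*T) = 1.055e-34*6.905e+13/(1.381e-23*961.8) = 0.5485
Step 2: x/2 = 0.2742
Step 3: sinh(x/2) = 0.2777
Step 4: Z = 1/(2*0.2777) = 1.801

1.801


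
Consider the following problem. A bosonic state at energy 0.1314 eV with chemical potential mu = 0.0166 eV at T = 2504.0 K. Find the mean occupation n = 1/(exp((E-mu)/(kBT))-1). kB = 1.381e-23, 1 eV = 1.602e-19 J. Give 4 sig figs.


Step 1: (E - mu) = 0.1148 eV
Step 2: x = (E-mu)*eV/(kB*T) = 0.1148*1.602e-19/(1.381e-23*2504.0) = 0.5318
Step 3: exp(x) = 1.702
Step 4: n = 1/(exp(x)-1) = 1.424

1.424


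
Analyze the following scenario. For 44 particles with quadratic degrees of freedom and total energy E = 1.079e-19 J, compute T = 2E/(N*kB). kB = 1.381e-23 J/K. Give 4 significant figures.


Step 1: Numerator = 2*E = 2*1.079e-19 = 2.158e-19 J
Step 2: Denominator = N*kB = 44*1.381e-23 = 6.076e-22
Step 3: T = 2.158e-19 / 6.076e-22 = 355.1 K

355.1


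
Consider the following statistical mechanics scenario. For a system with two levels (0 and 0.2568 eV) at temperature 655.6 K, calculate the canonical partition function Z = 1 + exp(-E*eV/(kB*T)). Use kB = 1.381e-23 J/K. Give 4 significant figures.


Step 1: Compute beta*E = E*eV/(kB*T) = 0.2568*1.602e-19/(1.381e-23*655.6) = 4.544
Step 2: exp(-beta*E) = exp(-4.544) = 0.01063
Step 3: Z = 1 + 0.01063 = 1.011

1.011


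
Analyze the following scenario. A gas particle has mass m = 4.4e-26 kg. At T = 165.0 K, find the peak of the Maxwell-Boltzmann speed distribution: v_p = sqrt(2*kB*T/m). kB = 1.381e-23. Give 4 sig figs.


Step 1: Numerator = 2*kB*T = 2*1.381e-23*165.0 = 4.557e-21
Step 2: Ratio = 4.557e-21 / 4.4e-26 = 1.036e+05
Step 3: v_p = sqrt(1.036e+05) = 321.8 m/s

321.8


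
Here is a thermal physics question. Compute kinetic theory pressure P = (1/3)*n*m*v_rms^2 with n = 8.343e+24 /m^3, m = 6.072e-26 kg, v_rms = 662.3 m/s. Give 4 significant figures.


Step 1: v_rms^2 = 662.3^2 = 4.386e+05
Step 2: n*m = 8.343e+24*6.072e-26 = 0.5066
Step 3: P = (1/3)*0.5066*4.386e+05 = 7.407e+04 Pa

7.407e+04


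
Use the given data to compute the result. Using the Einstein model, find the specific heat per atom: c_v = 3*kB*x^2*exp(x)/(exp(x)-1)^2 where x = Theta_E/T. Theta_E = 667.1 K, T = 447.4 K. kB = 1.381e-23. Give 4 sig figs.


Step 1: x = Theta_E/T = 667.1/447.4 = 1.491
Step 2: x^2 = 2.223
Step 3: exp(x) = 4.442
Step 4: c_v = 3*1.381e-23*2.223*4.442/(4.442-1)^2 = 3.454e-23

3.454e-23


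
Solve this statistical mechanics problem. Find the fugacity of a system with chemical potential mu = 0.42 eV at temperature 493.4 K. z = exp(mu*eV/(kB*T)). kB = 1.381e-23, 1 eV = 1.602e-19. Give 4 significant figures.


Step 1: Convert mu to Joules: 0.42*1.602e-19 = 6.728e-20 J
Step 2: kB*T = 1.381e-23*493.4 = 6.814e-21 J
Step 3: mu/(kB*T) = 9.875
Step 4: z = exp(9.875) = 1.943e+04

1.943e+04


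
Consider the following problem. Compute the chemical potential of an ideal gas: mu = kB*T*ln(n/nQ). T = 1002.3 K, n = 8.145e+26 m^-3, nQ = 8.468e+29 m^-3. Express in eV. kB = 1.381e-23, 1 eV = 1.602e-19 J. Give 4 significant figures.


Step 1: n/nQ = 8.145e+26/8.468e+29 = 0.0009619
Step 2: ln(n/nQ) = -6.947
Step 3: mu = kB*T*ln(n/nQ) = 1.384e-20*-6.947 = -9.615e-20 J
Step 4: Convert to eV: -9.615e-20/1.602e-19 = -0.6002 eV

-0.6002


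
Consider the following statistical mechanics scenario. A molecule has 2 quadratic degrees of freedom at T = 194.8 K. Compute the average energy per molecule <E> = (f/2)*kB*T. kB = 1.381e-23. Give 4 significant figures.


Step 1: f/2 = 2/2 = 1
Step 2: kB*T = 1.381e-23 * 194.8 = 2.69e-21
Step 3: <E> = 1 * 2.69e-21 = 2.69e-21 J

2.69e-21


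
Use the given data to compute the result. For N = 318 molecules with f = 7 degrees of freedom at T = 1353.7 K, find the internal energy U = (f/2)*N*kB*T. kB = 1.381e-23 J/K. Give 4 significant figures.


Step 1: f/2 = 7/2 = 3.5
Step 2: N*kB*T = 318*1.381e-23*1353.7 = 5.945e-18
Step 3: U = 3.5 * 5.945e-18 = 2.081e-17 J

2.081e-17


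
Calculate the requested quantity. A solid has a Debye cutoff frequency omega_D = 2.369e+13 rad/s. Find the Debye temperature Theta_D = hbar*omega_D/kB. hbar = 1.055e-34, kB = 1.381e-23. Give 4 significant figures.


Step 1: hbar*omega_D = 1.055e-34 * 2.369e+13 = 2.499e-21 J
Step 2: Theta_D = 2.499e-21 / 1.381e-23
Step 3: Theta_D = 181 K

181


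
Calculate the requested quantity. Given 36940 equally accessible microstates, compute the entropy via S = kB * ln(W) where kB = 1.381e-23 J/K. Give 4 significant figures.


Step 1: ln(W) = ln(36940) = 10.52
Step 2: S = kB * ln(W) = 1.381e-23 * 10.52
Step 3: S = 1.452e-22 J/K

1.452e-22


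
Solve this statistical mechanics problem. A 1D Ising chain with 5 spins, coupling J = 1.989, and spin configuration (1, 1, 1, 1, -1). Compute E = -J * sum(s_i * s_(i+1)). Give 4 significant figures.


Step 1: Nearest-neighbor products: 1, 1, 1, -1
Step 2: Sum of products = 2
Step 3: E = -1.989 * 2 = -3.978

-3.978


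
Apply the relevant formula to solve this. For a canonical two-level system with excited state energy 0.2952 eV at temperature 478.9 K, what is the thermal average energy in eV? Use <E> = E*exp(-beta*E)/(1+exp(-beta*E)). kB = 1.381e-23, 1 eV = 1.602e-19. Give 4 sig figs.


Step 1: beta*E = 0.2952*1.602e-19/(1.381e-23*478.9) = 7.151
Step 2: exp(-beta*E) = 0.0007844
Step 3: <E> = 0.2952*0.0007844/(1+0.0007844) = 0.0002314 eV

0.0002314


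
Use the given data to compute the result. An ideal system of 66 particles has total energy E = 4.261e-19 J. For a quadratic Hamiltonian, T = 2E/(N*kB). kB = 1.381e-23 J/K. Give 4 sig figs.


Step 1: Numerator = 2*E = 2*4.261e-19 = 8.522e-19 J
Step 2: Denominator = N*kB = 66*1.381e-23 = 9.115e-22
Step 3: T = 8.522e-19 / 9.115e-22 = 935 K

935


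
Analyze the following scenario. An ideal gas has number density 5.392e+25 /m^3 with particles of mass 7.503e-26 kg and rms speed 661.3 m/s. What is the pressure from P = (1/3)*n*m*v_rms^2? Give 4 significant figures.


Step 1: v_rms^2 = 661.3^2 = 4.373e+05
Step 2: n*m = 5.392e+25*7.503e-26 = 4.046
Step 3: P = (1/3)*4.046*4.373e+05 = 5.897e+05 Pa

5.897e+05


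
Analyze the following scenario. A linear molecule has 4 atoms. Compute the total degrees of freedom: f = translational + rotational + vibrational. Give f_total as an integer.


Step 1: Translational DOF = 3
Step 2: Rotational DOF (linear) = 2
Step 3: Vibrational DOF = 3*4 - 5 = 7
Step 4: Total = 3 + 2 + 7 = 12

12


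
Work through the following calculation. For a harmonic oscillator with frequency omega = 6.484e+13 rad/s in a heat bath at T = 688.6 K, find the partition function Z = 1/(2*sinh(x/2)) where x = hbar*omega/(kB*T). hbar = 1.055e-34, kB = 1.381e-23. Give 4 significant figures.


Step 1: Compute x = hbar*omega/(kB*T) = 1.055e-34*6.484e+13/(1.381e-23*688.6) = 0.7193
Step 2: x/2 = 0.3597
Step 3: sinh(x/2) = 0.3675
Step 4: Z = 1/(2*0.3675) = 1.361

1.361


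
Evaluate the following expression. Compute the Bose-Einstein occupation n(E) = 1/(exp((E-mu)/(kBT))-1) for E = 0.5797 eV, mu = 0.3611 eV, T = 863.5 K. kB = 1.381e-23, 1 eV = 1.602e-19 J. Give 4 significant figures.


Step 1: (E - mu) = 0.2186 eV
Step 2: x = (E-mu)*eV/(kB*T) = 0.2186*1.602e-19/(1.381e-23*863.5) = 2.937
Step 3: exp(x) = 18.85
Step 4: n = 1/(exp(x)-1) = 0.05601

0.05601


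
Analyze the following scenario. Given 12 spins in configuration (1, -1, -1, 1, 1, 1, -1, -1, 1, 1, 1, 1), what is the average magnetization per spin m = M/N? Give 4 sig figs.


Step 1: Count up spins (+1): 8, down spins (-1): 4
Step 2: Total magnetization M = 8 - 4 = 4
Step 3: m = M/N = 4/12 = 0.3333

0.3333


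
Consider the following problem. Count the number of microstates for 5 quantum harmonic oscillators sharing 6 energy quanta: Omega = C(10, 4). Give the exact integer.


Step 1: Use binomial coefficient C(10, 4)
Step 2: Numerator = 10! / 6!
Step 3: Denominator = 4!
Step 4: Omega = 210

210


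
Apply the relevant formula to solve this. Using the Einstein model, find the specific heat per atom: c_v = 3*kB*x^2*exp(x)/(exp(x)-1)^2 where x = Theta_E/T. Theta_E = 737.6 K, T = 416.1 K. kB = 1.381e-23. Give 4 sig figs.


Step 1: x = Theta_E/T = 737.6/416.1 = 1.773
Step 2: x^2 = 3.142
Step 3: exp(x) = 5.886
Step 4: c_v = 3*1.381e-23*3.142*5.886/(5.886-1)^2 = 3.209e-23

3.209e-23


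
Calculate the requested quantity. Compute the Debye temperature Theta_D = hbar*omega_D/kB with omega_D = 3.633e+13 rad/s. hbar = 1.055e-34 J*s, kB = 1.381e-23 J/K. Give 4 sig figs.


Step 1: hbar*omega_D = 1.055e-34 * 3.633e+13 = 3.833e-21 J
Step 2: Theta_D = 3.833e-21 / 1.381e-23
Step 3: Theta_D = 277.5 K

277.5


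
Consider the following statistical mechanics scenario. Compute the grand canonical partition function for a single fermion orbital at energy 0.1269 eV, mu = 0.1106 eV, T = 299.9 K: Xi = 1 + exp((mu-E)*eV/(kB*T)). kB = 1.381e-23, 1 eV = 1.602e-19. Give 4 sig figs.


Step 1: (mu - E) = 0.1106 - 0.1269 = -0.0163 eV
Step 2: x = (mu-E)*eV/(kB*T) = -0.0163*1.602e-19/(1.381e-23*299.9) = -0.6305
Step 3: exp(x) = 0.5323
Step 4: Xi = 1 + 0.5323 = 1.532

1.532


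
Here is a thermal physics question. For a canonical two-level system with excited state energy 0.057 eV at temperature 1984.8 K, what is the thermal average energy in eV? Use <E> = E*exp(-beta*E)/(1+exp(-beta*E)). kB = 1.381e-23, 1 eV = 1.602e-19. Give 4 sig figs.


Step 1: beta*E = 0.057*1.602e-19/(1.381e-23*1984.8) = 0.3331
Step 2: exp(-beta*E) = 0.7167
Step 3: <E> = 0.057*0.7167/(1+0.7167) = 0.0238 eV

0.0238


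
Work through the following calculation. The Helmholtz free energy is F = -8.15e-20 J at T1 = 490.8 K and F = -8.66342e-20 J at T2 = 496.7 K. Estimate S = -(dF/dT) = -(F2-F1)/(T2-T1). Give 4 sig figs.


Step 1: dF = F2 - F1 = -8.66342e-20 - (-8.15e-20) = -5.1342e-21 J
Step 2: dT = T2 - T1 = 496.7 - 490.8 = 5.9 K
Step 3: S = -dF/dT = -(-5.1342e-21)/5.9 = 8.702e-22 J/K

8.702e-22


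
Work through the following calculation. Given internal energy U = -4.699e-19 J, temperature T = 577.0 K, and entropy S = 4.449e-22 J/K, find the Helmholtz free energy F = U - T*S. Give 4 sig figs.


Step 1: T*S = 577.0 * 4.449e-22 = 2.567e-19 J
Step 2: F = U - T*S = -4.699e-19 - 2.567e-19
Step 3: F = -7.266e-19 J

-7.266e-19


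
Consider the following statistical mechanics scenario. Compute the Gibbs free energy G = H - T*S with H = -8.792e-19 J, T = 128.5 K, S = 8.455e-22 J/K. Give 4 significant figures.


Step 1: T*S = 128.5 * 8.455e-22 = 1.086e-19 J
Step 2: G = H - T*S = -8.792e-19 - 1.086e-19
Step 3: G = -9.878e-19 J

-9.878e-19


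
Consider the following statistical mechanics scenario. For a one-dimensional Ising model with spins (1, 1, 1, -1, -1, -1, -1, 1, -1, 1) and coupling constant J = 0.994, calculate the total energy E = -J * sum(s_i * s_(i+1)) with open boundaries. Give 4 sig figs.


Step 1: Nearest-neighbor products: 1, 1, -1, 1, 1, 1, -1, -1, -1
Step 2: Sum of products = 1
Step 3: E = -0.994 * 1 = -0.994

-0.994


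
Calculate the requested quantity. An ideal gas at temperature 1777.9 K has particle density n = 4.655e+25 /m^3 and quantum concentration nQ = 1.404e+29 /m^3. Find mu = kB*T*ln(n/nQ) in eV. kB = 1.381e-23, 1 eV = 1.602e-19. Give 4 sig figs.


Step 1: n/nQ = 4.655e+25/1.404e+29 = 0.0003316
Step 2: ln(n/nQ) = -8.012
Step 3: mu = kB*T*ln(n/nQ) = 2.455e-20*-8.012 = -1.967e-19 J
Step 4: Convert to eV: -1.967e-19/1.602e-19 = -1.228 eV

-1.228


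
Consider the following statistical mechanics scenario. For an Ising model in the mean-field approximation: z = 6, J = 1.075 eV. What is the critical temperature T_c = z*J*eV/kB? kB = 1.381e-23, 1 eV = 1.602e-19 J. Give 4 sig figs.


Step 1: z*J = 6*1.075 = 6.45 eV
Step 2: Convert to Joules: 6.45*1.602e-19 = 1.033e-18 J
Step 3: T_c = 1.033e-18 / 1.381e-23 = 7.482e+04 K

7.482e+04


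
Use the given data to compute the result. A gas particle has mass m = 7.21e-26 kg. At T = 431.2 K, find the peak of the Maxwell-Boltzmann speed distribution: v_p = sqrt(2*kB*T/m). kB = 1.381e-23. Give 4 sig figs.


Step 1: Numerator = 2*kB*T = 2*1.381e-23*431.2 = 1.191e-20
Step 2: Ratio = 1.191e-20 / 7.21e-26 = 1.652e+05
Step 3: v_p = sqrt(1.652e+05) = 406.4 m/s

406.4


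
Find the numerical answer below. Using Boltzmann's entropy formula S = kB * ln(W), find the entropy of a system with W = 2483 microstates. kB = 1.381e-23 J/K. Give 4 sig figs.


Step 1: ln(W) = ln(2483) = 7.817
Step 2: S = kB * ln(W) = 1.381e-23 * 7.817
Step 3: S = 1.08e-22 J/K

1.08e-22


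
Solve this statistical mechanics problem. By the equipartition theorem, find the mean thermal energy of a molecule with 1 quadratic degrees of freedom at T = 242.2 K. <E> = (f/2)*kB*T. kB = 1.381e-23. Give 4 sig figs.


Step 1: f/2 = 1/2 = 0.5
Step 2: kB*T = 1.381e-23 * 242.2 = 3.345e-21
Step 3: <E> = 0.5 * 3.345e-21 = 1.672e-21 J

1.672e-21


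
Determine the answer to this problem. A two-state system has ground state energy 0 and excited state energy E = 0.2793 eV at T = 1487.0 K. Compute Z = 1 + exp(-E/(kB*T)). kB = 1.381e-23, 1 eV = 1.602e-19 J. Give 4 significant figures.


Step 1: Compute beta*E = E*eV/(kB*T) = 0.2793*1.602e-19/(1.381e-23*1487.0) = 2.179
Step 2: exp(-beta*E) = exp(-2.179) = 0.1132
Step 3: Z = 1 + 0.1132 = 1.113

1.113


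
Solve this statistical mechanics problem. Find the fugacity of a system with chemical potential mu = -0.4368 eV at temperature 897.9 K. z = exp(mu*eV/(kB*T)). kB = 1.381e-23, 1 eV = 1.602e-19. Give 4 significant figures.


Step 1: Convert mu to Joules: -0.4368*1.602e-19 = -6.998e-20 J
Step 2: kB*T = 1.381e-23*897.9 = 1.24e-20 J
Step 3: mu/(kB*T) = -5.643
Step 4: z = exp(-5.643) = 0.003542

0.003542


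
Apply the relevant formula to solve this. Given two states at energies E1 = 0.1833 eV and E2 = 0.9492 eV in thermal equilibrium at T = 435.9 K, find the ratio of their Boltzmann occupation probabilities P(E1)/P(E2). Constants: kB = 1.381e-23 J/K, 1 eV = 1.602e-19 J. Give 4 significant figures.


Step 1: Compute energy difference dE = E1 - E2 = 0.1833 - 0.9492 = -0.7659 eV
Step 2: Convert to Joules: dE_J = -0.7659 * 1.602e-19 = -1.227e-19 J
Step 3: Compute exponent = -dE_J / (kB * T) = -(-1.227e-19) / (1.381e-23 * 435.9) = 20.38
Step 4: P(E1)/P(E2) = exp(20.38) = 7.111e+08

7.111e+08


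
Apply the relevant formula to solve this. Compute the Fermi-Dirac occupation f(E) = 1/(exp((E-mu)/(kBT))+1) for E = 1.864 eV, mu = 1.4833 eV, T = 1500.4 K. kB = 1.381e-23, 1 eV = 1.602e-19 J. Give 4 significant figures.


Step 1: (E - mu) = 1.864 - 1.4833 = 0.3807 eV
Step 2: Convert: (E-mu)*eV = 6.099e-20 J
Step 3: x = (E-mu)*eV/(kB*T) = 2.943
Step 4: f = 1/(exp(2.943)+1) = 0.05005

0.05005


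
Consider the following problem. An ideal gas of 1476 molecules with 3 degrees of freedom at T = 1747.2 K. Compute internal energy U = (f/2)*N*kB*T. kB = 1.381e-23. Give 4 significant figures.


Step 1: f/2 = 3/2 = 1.5
Step 2: N*kB*T = 1476*1.381e-23*1747.2 = 3.561e-17
Step 3: U = 1.5 * 3.561e-17 = 5.342e-17 J

5.342e-17


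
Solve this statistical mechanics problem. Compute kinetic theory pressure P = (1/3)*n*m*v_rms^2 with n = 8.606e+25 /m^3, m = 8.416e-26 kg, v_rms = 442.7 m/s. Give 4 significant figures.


Step 1: v_rms^2 = 442.7^2 = 1.96e+05
Step 2: n*m = 8.606e+25*8.416e-26 = 7.243
Step 3: P = (1/3)*7.243*1.96e+05 = 4.732e+05 Pa

4.732e+05


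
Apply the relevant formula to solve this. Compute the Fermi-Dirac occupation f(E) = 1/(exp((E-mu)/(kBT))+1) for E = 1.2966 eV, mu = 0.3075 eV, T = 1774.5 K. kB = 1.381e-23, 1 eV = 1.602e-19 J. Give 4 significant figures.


Step 1: (E - mu) = 1.2966 - 0.3075 = 0.9891 eV
Step 2: Convert: (E-mu)*eV = 1.585e-19 J
Step 3: x = (E-mu)*eV/(kB*T) = 6.466
Step 4: f = 1/(exp(6.466)+1) = 0.001553

0.001553


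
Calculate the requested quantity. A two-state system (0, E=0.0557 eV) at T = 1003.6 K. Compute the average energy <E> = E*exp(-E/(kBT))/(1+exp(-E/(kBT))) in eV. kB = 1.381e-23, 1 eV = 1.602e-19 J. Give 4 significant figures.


Step 1: beta*E = 0.0557*1.602e-19/(1.381e-23*1003.6) = 0.6438
Step 2: exp(-beta*E) = 0.5253
Step 3: <E> = 0.0557*0.5253/(1+0.5253) = 0.01918 eV

0.01918
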